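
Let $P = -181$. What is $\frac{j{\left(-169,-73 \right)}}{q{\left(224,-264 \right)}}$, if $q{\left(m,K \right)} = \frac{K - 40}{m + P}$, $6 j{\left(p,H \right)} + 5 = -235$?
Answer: $\frac{215}{38} \approx 5.6579$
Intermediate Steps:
$j{\left(p,H \right)} = -40$ ($j{\left(p,H \right)} = - \frac{5}{6} + \frac{1}{6} \left(-235\right) = - \frac{5}{6} - \frac{235}{6} = -40$)
$q{\left(m,K \right)} = \frac{-40 + K}{-181 + m}$ ($q{\left(m,K \right)} = \frac{K - 40}{m - 181} = \frac{-40 + K}{-181 + m}$)
$\frac{j{\left(-169,-73 \right)}}{q{\left(224,-264 \right)}} = - \frac{40}{\frac{1}{-181 + 224} \left(-40 - 264\right)} = - \frac{40}{\frac{1}{43} \left(-304\right)} = - \frac{40}{- \frac{304}{43}} = \left(-40\right) \left(- \frac{43}{304}\right) = \frac{215}{38}$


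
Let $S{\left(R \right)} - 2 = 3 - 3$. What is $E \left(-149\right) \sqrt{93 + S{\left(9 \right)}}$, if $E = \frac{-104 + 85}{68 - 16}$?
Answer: $\frac{2831 \sqrt{95}}{52} \approx 530.64$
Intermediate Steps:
$E = - \frac{19}{52} \approx -0.36538$
$S{\left(R \right)} = 2$ ($S{\left(R \right)} = 2 + \left(3 - 3\right) = 2 + 0 = 2$)
$E \left(-149\right) \sqrt{93 + S{\left(9 \right)}} = \left(- \frac{19}{52}\right) \left(-149\right) \sqrt{93 + 2} = \frac{2831 \sqrt{95}}{52}$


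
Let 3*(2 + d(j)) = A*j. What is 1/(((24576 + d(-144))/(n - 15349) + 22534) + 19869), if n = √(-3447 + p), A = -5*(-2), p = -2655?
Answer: 3329896020701/141192354017014509 + 24094*I*√678/141192354017014509 ≈ 2.3584e-5 + 4.4434e-12*I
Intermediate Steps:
A = 10
d(j) = -2 + 10*j/3 (d(j) = -2 + (10*j)/3 = -2 + 10*j/3)
n = 3*I*√678 (n = √(-3447 - 2655) = √(-6102) = 3*I*√678 ≈ 78.115*I)
1/(((24576 + d(-144))/(n - 15349) + 22534) + 19869) = 1/(((24576 + (-2 + (10/3)*(-144)))/(3*I*√678 - 15349) + 22534) + 19869) = 1/(((24576 + (-2 - 480))/(-15349 + 3*I*√678) + 22534) + 19869) = 1/(((24576 - 482)/(-15349 + 3*I*√678) + 22534) + 19869) = 1/((24094/(-15349 + 3*I*√678) + 22534) + 19869) = 1/((22534 + 24094/(-15349 + 3*I*√678)) + 19869) = 1/(42403 + 24094/(-15349 + 3*I*√678))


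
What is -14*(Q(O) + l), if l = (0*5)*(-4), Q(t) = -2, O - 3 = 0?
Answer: 28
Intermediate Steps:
O = 3 (O = 3 + 0 = 3)
l = 0 (l = 0*(-4) = 0)
-14*(Q(O) + l) = -14*(-2 + 0) = -14*(-2) = 28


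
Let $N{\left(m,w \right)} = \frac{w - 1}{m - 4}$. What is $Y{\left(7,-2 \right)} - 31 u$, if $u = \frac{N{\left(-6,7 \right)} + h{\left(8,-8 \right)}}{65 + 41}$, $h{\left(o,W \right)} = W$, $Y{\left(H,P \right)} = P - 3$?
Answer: $- \frac{1317}{530} \approx -2.4849$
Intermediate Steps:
$N{\left(m,w \right)} = \frac{-1 + w}{-4 + m}$
$Y{\left(H,P \right)} = -3 + P$ ($Y{\left(H,P \right)} = P - 3 = -3 + P$)
$u = - \frac{43}{530}$ ($u = \frac{\frac{-1 + 7}{-4 - 6} - 8}{65 + 41} = \frac{\frac{1}{-10} \cdot 6 - 8}{106} = \left(\left(- \frac{1}{10}\right) 6 - 8\right) \frac{1}{106} = \left(- \frac{3}{5} - 8\right) \frac{1}{106} = \left(- \frac{43}{5}\right) \frac{1}{106} = - \frac{43}{530} \approx -0.081132$)
$Y{\left(7,-2 \right)} - 31 u = \left(-3 - 2\right) - - \frac{1333}{530} = -5 + \frac{1333}{530} = - \frac{1317}{530}$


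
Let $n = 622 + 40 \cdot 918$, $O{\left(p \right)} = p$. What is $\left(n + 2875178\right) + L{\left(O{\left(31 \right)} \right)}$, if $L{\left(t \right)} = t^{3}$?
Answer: $2942311$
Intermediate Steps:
$n = 37342$ ($n = 622 + 36720 = 37342$)
$\left(n + 2875178\right) + L{\left(O{\left(31 \right)} \right)} = \left(37342 + 2875178\right) + 31^{3} = 2912520 + 29791 = 2942311$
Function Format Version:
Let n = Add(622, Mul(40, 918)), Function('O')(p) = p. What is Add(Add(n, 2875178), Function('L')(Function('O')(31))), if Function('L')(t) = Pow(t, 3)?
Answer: 2942311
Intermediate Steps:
n = 37342 (n = Add(622, 36720) = 37342)
Add(Add(n, 2875178), Function('L')(Function('O')(31))) = Add(Add(37342, 2875178), Pow(31, 3)) = Add(2912520, 29791) = 2942311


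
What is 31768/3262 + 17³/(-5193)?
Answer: 74472509/8469783 ≈ 8.7927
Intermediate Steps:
31768/3262 + 17³/(-5193) = 31768*(1/3262) + 4913*(-1/5193) = 15884/1631 - 4913/5193 = 74472509/8469783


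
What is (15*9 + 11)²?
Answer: 21316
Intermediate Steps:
(15*9 + 11)² = (135 + 11)² = 146² = 21316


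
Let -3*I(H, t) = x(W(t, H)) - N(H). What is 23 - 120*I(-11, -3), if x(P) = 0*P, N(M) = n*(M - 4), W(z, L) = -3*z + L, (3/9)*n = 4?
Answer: 7223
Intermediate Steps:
n = 12 (n = 3*4 = 12)
W(z, L) = L - 3*z
N(M) = -48 + 12*M (N(M) = 12*(M - 4) = 12*(-4 + M) = -48 + 12*M)
x(P) = 0
I(H, t) = -16 + 4*H (I(H, t) = -(0 - (-48 + 12*H))/3 = -(0 + (48 - 12*H))/3 = -(48 - 12*H)/3 = -16 + 4*H)
23 - 120*I(-11, -3) = 23 - 120*(-16 + 4*(-11)) = 23 - 120*(-16 - 44) = 23 - 120*(-60) = 23 + 7200 = 7223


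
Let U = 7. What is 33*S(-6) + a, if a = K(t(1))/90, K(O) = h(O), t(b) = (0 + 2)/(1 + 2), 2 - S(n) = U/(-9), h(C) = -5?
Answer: 1649/18 ≈ 91.611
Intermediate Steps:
S(n) = 25/9 (S(n) = 2 - 7/(-9) = 2 - 7*(-1)/9 = 2 - 1*(-7/9) = 2 + 7/9 = 25/9)
t(b) = ⅔ (t(b) = 2/3 = 2*(⅓) = ⅔)
K(O) = -5
a = -1/18 (a = -5/90 = -5*1/90 = -1/18 ≈ -0.055556)
33*S(-6) + a = 33*(25/9) - 1/18 = 275/3 - 1/18 = 1649/18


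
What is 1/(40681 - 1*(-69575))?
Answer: 1/110256 ≈ 9.0698e-6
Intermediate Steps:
1/(40681 - 1*(-69575)) = 1/(40681 + 69575) = 1/110256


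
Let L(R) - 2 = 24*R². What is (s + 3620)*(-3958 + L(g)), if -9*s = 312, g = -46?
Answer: 503681968/3 ≈ 1.6789e+8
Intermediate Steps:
L(R) = 2 + 24*R²
s = -104/3 (s = -⅑*312 = -104/3 ≈ -34.667)
(s + 3620)*(-3958 + L(g)) = (-104/3 + 3620)*(-3958 + (2 + 24*(-46)²)) = 10756*(-3958 + (2 + 24*2116))/3 = 10756*(-3958 + (2 + 50784))/3 = 10756*(-3958 + 50786)/3 = (10756/3)*46828 = 503681968/3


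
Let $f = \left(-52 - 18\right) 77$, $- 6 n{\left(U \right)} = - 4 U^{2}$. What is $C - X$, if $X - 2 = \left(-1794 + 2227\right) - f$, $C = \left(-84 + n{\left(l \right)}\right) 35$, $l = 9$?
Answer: $-6875$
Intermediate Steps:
$n{\left(U \right)} = \frac{2 U^{2}}{3}$ ($n{\left(U \right)} = - \frac{\left(-4\right) U^{2}}{6} = \frac{2 U^{2}}{3}$)
$f = -5390$ ($f = \left(-70\right) 77 = -5390$)
$C = -1050$ ($C = \left(-84 + \frac{2 \cdot 9^{2}}{3}\right) 35 = \left(-84 + \frac{2}{3} \cdot 81\right) 35 = \left(-84 + 54\right) 35 = \left(-30\right) 35 = -1050$)
$X = 5825$ ($X = 2 + \left(\left(-1794 + 2227\right) - -5390\right) = 2 + \left(433 + 5390\right) = 2 + 5823 = 5825$)
$C - X = -1050 - 5825 = -6875$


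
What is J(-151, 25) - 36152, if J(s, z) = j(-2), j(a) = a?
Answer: -36154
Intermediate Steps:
J(s, z) = -2
J(-151, 25) - 36152 = -2 - 36152 = -36154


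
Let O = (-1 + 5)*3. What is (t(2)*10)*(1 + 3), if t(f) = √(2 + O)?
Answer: 40*√14 ≈ 149.67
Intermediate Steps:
O = 12 (O = 4*3 = 12)
t(f) = √14 (t(f) = √(2 + 12) = √14)
(t(2)*10)*(1 + 3) = (√14*10)*(1 + 3) = (10*√14)*4 = 40*√14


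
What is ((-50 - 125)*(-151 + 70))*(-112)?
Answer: -1587600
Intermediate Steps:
((-50 - 125)*(-151 + 70))*(-112) = -175*(-81)*(-112) = 14175*(-112) = -1587600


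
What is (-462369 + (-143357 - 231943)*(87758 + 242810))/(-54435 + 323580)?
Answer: -41354210923/89715 ≈ -4.6095e+5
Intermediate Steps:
(-462369 + (-143357 - 231943)*(87758 + 242810))/(-54435 + 323580) = (-462369 - 375300*330568)/269145 = (-462369 - 124062170400)*(1/269145) = -124062632769*1/269145 = -41354210923/89715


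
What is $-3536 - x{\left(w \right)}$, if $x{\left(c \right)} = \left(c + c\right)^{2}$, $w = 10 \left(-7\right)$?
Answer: $-23136$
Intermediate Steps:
$w = -70$
$x{\left(c \right)} = 4 c^{2}$ ($x{\left(c \right)} = \left(2 c\right)^{2} = 4 c^{2}$)
$-3536 - x{\left(w \right)} = -3536 - 4 \left(-70\right)^{2} = -3536 - 4 \cdot 4900 = -3536 - 19600 = -23136$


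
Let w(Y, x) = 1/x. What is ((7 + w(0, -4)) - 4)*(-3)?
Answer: -33/4 ≈ -8.2500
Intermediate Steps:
((7 + w(0, -4)) - 4)*(-3) = ((7 + 1/(-4)) - 4)*(-3) = ((7 - ¼) - 4)*(-3) = (27/4 - 4)*(-3) = (11/4)*(-3) = -33/4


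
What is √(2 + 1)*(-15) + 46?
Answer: 46 - 15*√3 ≈ 20.019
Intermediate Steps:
√(2 + 1)*(-15) + 46 = √3*(-15) + 46 = -15*√3 + 46 = 46 - 15*√3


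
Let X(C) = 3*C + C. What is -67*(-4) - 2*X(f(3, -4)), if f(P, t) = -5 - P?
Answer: 332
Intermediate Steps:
X(C) = 4*C
-67*(-4) - 2*X(f(3, -4)) = -67*(-4) - 8*(-5 - 1*3) = 268 - 8*(-5 - 3) = 268 - 8*(-8) = 268 - 2*(-32) = 268 + 64 = 332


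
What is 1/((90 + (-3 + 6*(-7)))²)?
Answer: 1/2025 ≈ 0.00049383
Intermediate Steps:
1/((90 + (-3 + 6*(-7)))²) = 1/((90 + (-3 - 42))²) = 1/((90 - 45)²) = 1/(45²) = 1/2025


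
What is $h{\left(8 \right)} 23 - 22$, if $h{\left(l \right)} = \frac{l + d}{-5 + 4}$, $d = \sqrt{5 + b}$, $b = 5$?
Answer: $-206 - 23 \sqrt{10} \approx -278.73$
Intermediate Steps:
$d = \sqrt{10}$ ($d = \sqrt{5 + 5} = \sqrt{10} \approx 3.1623$)
$h{\left(l \right)} = - l - \sqrt{10}$ ($h{\left(l \right)} = \frac{l + \sqrt{10}}{-5 + 4} = \frac{l + \sqrt{10}}{-1} = \left(l + \sqrt{10}\right) \left(-1\right) = - l - \sqrt{10}$)
$h{\left(8 \right)} 23 - 22 = \left(\left(-1\right) 8 - \sqrt{10}\right) 23 - 22 = \left(-8 - \sqrt{10}\right) 23 - 22 = \left(-184 - 23 \sqrt{10}\right) - 22 = -206 - 23 \sqrt{10}$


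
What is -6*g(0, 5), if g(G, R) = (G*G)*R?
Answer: 0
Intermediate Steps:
g(G, R) = R*G**2 (g(G, R) = G**2*R = R*G**2)
-6*g(0, 5) = -30*0**2 = -30*0 = -6*0 = 0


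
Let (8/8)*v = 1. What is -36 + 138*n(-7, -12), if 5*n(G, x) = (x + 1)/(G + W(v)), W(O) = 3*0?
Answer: 258/35 ≈ 7.3714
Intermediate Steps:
v = 1
W(O) = 0
n(G, x) = (1 + x)/(5*G) (n(G, x) = ((x + 1)/(G + 0))/5 = ((1 + x)/G)/5 = (1 + x)/(5*G))
-36 + 138*n(-7, -12) = -36 + 138*((⅕)*(1 - 12)/(-7)) = -36 + 138*((⅕)*(-⅐)*(-11)) = -36 + 138*(11/35) = -36 + 1518/35 = 258/35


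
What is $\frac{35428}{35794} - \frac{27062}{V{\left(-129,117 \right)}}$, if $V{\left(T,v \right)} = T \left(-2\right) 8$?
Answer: $- \frac{223883459}{18469704} \approx -12.122$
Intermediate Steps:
$V{\left(T,v \right)} = - 16 T$ ($V{\left(T,v \right)} = - 2 T 8 = - 16 T$)
$\frac{35428}{35794} - \frac{27062}{V{\left(-129,117 \right)}} = \frac{35428}{35794} - \frac{27062}{\left(-16\right) \left(-129\right)} = 35428 \cdot \frac{1}{35794} - \frac{27062}{2064} = \frac{17714}{17897} - \frac{13531}{1032} = - \frac{223883459}{18469704}$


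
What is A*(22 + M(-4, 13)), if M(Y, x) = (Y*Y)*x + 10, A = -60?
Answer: -14400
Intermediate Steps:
M(Y, x) = 10 + x*Y² (M(Y, x) = Y²*x + 10 = x*Y² + 10 = 10 + x*Y²)
A*(22 + M(-4, 13)) = -60*(22 + (10 + 13*(-4)²)) = -60*(22 + (10 + 13*16)) = -60*(22 + (10 + 208)) = -60*(22 + 218) = -60*240 = -14400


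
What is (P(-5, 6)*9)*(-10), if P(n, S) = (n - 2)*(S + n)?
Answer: 630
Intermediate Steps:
P(n, S) = (-2 + n)*(S + n)
(P(-5, 6)*9)*(-10) = (((-5)² - 2*6 - 2*(-5) + 6*(-5))*9)*(-10) = ((25 - 12 + 10 - 30)*9)*(-10) = -7*9*(-10) = -63*(-10) = 630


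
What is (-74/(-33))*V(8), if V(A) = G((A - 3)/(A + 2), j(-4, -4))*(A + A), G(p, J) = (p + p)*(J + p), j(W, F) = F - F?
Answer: 592/33 ≈ 17.939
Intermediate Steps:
j(W, F) = 0
G(p, J) = 2*p*(J + p) (G(p, J) = (2*p)*(J + p) = 2*p*(J + p))
V(A) = 4*A*(-3 + A)²/(2 + A)² (V(A) = (2*((A - 3)/(A + 2))*(0 + (A - 3)/(A + 2)))*(A + A) = (2*((-3 + A)/(2 + A))*(0 + (-3 + A)/(2 + A)))*(2*A) = (2*((-3 + A)/(2 + A))*((-3 + A)/(2 + A)))*(2*A) = (2*(-3 + A)²/(2 + A)²)*(2*A) = 4*A*(-3 + A)²/(2 + A)²)
(-74/(-33))*V(8) = (-74/(-33))*(4*8*(-3 + 8)²/(2 + 8)²) = (-74*(-1/33))*(4*8*5²/10²) = 74*(4*8*25*(1/100))/33 = (74/33)*8 = 592/33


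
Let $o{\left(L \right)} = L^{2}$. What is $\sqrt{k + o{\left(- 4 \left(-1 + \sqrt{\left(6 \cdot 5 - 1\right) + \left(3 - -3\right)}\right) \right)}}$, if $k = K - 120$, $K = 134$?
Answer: $\sqrt{590 - 32 \sqrt{35}} \approx 20.017$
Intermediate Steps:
$k = 14$ ($k = 134 - 120 = 14$)
$\sqrt{k + o{\left(- 4 \left(-1 + \sqrt{\left(6 \cdot 5 - 1\right) + \left(3 - -3\right)}\right) \right)}} = \sqrt{14 + \left(- 4 \left(-1 + \sqrt{\left(6 \cdot 5 - 1\right) + \left(3 - -3\right)}\right)\right)^{2}} = \sqrt{14 + \left(- 4 \left(-1 + \sqrt{\left(30 - 1\right) + \left(3 + 3\right)}\right)\right)^{2}} = \sqrt{14 + \left(- 4 \left(-1 + \sqrt{29 + 6}\right)\right)^{2}} = \sqrt{14 + \left(- 4 \left(-1 + \sqrt{35}\right)\right)^{2}} = \sqrt{14 + \left(4 - 4 \sqrt{35}\right)^{2}}$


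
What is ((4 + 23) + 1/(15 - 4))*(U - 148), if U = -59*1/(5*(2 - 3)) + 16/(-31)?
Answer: -6314918/1705 ≈ -3703.8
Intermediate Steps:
U = 1749/155 (U = -59/(5*(-1)) + 16*(-1/31) = -59/(-5) - 16/31 = -59*(-⅕) - 16/31 = 59/5 - 16/31 = 1749/155 ≈ 11.284)
((4 + 23) + 1/(15 - 4))*(U - 148) = ((4 + 23) + 1/(15 - 4))*(1749/155 - 148) = (27 + 1/11)*(-21191/155) = (298/11)*(-21191/155) = -6314918/1705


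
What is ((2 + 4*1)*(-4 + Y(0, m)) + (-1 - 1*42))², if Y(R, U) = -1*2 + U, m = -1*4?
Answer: 10609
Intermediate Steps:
m = -4
Y(R, U) = -2 + U
((2 + 4*1)*(-4 + Y(0, m)) + (-1 - 1*42))² = ((2 + 4*1)*(-4 + (-2 - 4)) + (-1 - 1*42))² = ((2 + 4)*(-4 - 6) + (-1 - 42))² = (6*(-10) - 43)² = (-60 - 43)² = (-103)² = 10609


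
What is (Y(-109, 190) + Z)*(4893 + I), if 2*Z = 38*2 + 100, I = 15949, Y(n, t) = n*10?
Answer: -20883684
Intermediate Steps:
Y(n, t) = 10*n
Z = 88 (Z = (38*2 + 100)/2 = (76 + 100)/2 = (½)*176 = 88)
(Y(-109, 190) + Z)*(4893 + I) = (10*(-109) + 88)*(4893 + 15949) = (-1090 + 88)*20842 = -1002*20842 = -20883684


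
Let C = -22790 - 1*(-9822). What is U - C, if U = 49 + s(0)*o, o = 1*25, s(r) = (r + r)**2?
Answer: 13017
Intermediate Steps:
s(r) = 4*r**2 (s(r) = (2*r)**2 = 4*r**2)
o = 25
C = -12968 (C = -22790 + 9822 = -12968)
U = 49 (U = 49 + (4*0**2)*25 = 49 + (4*0)*25 = 49 + 0*25 = 49 + 0 = 49)
U - C = 49 - 1*(-12968) = 49 + 12968 = 13017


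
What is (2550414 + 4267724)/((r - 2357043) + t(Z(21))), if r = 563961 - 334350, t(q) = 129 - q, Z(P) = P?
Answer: -3409069/1063662 ≈ -3.2050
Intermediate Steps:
r = 229611
(2550414 + 4267724)/((r - 2357043) + t(Z(21))) = (2550414 + 4267724)/((229611 - 2357043) + (129 - 1*21)) = 6818138/(-2127432 + (129 - 21)) = 6818138/(-2127432 + 108) = 6818138/(-2127324) = 6818138*(-1/2127324) = -3409069/1063662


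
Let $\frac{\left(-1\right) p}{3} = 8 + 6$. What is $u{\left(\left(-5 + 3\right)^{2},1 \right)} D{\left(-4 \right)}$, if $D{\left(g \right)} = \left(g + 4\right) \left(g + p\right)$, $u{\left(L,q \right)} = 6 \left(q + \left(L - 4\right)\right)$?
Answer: $0$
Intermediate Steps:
$p = -42$ ($p = - 3 \left(8 + 6\right) = \left(-3\right) 14 = -42$)
$u{\left(L,q \right)} = -24 + 6 L + 6 q$ ($u{\left(L,q \right)} = 6 \left(q + \left(-4 + L\right)\right) = 6 \left(-4 + L + q\right) = -24 + 6 L + 6 q$)
$D{\left(g \right)} = \left(-42 + g\right) \left(4 + g\right)$ ($D{\left(g \right)} = \left(g + 4\right) \left(g - 42\right) = \left(4 + g\right) \left(-42 + g\right) = \left(-42 + g\right) \left(4 + g\right)$)
$u{\left(\left(-5 + 3\right)^{2},1 \right)} D{\left(-4 \right)} = \left(-24 + 6 \left(-5 + 3\right)^{2} + 6 \cdot 1\right) \left(-168 + \left(-4\right)^{2} - -152\right) = \left(-24 + 6 \left(-2\right)^{2} + 6\right) \left(-168 + 16 + 152\right) = \left(-24 + 6 \cdot 4 + 6\right) 0 = \left(-24 + 24 + 6\right) 0 = 6 \cdot 0 = 0$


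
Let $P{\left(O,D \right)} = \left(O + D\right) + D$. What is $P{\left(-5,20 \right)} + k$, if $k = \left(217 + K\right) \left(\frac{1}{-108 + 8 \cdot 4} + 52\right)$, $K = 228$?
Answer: $\frac{1760855}{76} \approx 23169.0$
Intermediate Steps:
$P{\left(O,D \right)} = O + 2 D$ ($P{\left(O,D \right)} = \left(D + O\right) + D = O + 2 D$)
$k = \frac{1758195}{76}$ ($k = \left(217 + 228\right) \left(\frac{1}{-108 + 8 \cdot 4} + 52\right) = 445 \left(\frac{1}{-108 + 32} + 52\right) = 445 \left(\frac{1}{-76} + 52\right) = 445 \left(- \frac{1}{76} + 52\right) = 445 \cdot \frac{3951}{76} = \frac{1758195}{76} \approx 23134.0$)
$P{\left(-5,20 \right)} + k = \left(-5 + 2 \cdot 20\right) + \frac{1758195}{76} = \left(-5 + 40\right) + \frac{1758195}{76} = 35 + \frac{1758195}{76} = \frac{1760855}{76}$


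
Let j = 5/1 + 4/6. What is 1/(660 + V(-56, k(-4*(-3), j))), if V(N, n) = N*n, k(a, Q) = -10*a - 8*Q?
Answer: 3/29756 ≈ 0.00010082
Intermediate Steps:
j = 17/3 (j = 5*1 + 4*(⅙) = 5 + ⅔ = 17/3 ≈ 5.6667)
1/(660 + V(-56, k(-4*(-3), j))) = 1/(660 - 56*(-(-40)*(-3) - 8*17/3)) = 1/(660 - 56*(-10*12 - 136/3)) = 1/(660 - 56*(-120 - 136/3)) = 1/(660 - 56*(-496/3)) = 1/(660 + 27776/3) = 1/(29756/3) = 3/29756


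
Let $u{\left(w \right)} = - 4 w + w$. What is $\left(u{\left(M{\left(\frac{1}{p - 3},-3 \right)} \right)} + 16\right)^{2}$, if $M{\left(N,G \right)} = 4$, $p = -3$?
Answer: $16$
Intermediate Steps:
$u{\left(w \right)} = - 3 w$
$\left(u{\left(M{\left(\frac{1}{p - 3},-3 \right)} \right)} + 16\right)^{2} = \left(\left(-3\right) 4 + 16\right)^{2} = \left(-12 + 16\right)^{2} = 4^{2} = 16$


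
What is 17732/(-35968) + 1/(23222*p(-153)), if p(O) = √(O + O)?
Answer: -4433/8992 - I*√34/2368644 ≈ -0.49299 - 2.4617e-6*I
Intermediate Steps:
p(O) = √2*√O (p(O) = √(2*O) = √2*√O)
17732/(-35968) + 1/(23222*p(-153)) = 17732/(-35968) + 1/(23222*((√2*√(-153)))) = 17732*(-1/35968) + 1/(23222*((√2*(3*I*√17)))) = -4433/8992 + 1/(23222*((3*I*√34))) = -4433/8992 + (-I*√34/102)/23222 = -4433/8992 - I*√34/2368644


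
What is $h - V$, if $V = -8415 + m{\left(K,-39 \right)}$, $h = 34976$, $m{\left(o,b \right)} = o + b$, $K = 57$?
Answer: $43373$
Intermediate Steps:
$m{\left(o,b \right)} = b + o$
$V = -8397$ ($V = -8415 + \left(-39 + 57\right) = -8415 + 18 = -8397$)
$h - V = 34976 - -8397 = 34976 + 8397 = 43373$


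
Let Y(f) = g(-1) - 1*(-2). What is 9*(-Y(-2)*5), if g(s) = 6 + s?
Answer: -315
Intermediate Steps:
Y(f) = 7 (Y(f) = (6 - 1) - 1*(-2) = 5 + 2 = 7)
9*(-Y(-2)*5) = 9*(-1*7*5) = 9*(-7*5) = 9*(-35) = -315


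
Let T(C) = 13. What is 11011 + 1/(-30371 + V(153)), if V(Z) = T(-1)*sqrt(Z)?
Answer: 10156235683253/922371784 - 39*sqrt(17)/922371784 ≈ 11011.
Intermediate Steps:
V(Z) = 13*sqrt(Z)
11011 + 1/(-30371 + V(153)) = 11011 + 1/(-30371 + 13*sqrt(153)) = 11011 + 1/(-30371 + 13*(3*sqrt(17))) = 11011 + 1/(-30371 + 39*sqrt(17))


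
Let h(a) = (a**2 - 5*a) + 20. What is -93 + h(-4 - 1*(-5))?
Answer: -77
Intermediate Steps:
h(a) = 20 + a**2 - 5*a
-93 + h(-4 - 1*(-5)) = -93 + (20 + (-4 - 1*(-5))**2 - 5*(-4 - 1*(-5))) = -93 + (20 + (-4 + 5)**2 - 5*(-4 + 5)) = -93 + (20 + 1**2 - 5*1) = -93 + (20 + 1 - 5) = -93 + 16 = -77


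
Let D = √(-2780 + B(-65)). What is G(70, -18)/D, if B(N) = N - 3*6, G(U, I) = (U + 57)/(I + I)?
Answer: 127*I*√2863/103068 ≈ 0.065931*I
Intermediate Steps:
G(U, I) = (57 + U)/(2*I) (G(U, I) = (57 + U)/((2*I)) = (57 + U)*(1/(2*I)) = (57 + U)/(2*I))
B(N) = -18 + N (B(N) = N - 18 = -18 + N)
D = I*√2863 (D = √(-2780 + (-18 - 65)) = √(-2780 - 83) = √(-2863) = I*√2863 ≈ 53.507*I)
G(70, -18)/D = ((½)*(57 + 70)/(-18))/((I*√2863)) = ((½)*(-1/18)*127)*(-I*√2863/2863) = -(-127)*I*√2863/103068 = 127*I*√2863/103068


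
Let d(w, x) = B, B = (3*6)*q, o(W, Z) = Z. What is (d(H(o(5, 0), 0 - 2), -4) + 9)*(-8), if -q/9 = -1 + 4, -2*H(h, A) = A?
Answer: 3816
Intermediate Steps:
H(h, A) = -A/2
q = -27 (q = -9*(-1 + 4) = -9*3 = -27)
B = -486 (B = (3*6)*(-27) = 18*(-27) = -486)
d(w, x) = -486
(d(H(o(5, 0), 0 - 2), -4) + 9)*(-8) = (-486 + 9)*(-8) = -477*(-8) = 3816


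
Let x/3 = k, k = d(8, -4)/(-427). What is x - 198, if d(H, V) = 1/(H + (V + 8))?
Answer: -338185/1708 ≈ -198.00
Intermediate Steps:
d(H, V) = 1/(8 + H + V) (d(H, V) = 1/(H + (8 + V)) = 1/(8 + H + V))
k = -1/5124 (k = 1/((8 + 8 - 4)*(-427)) = -1/427/12 = (1/12)*(-1/427) = -1/5124 ≈ -0.00019516)
x = -1/1708 (x = 3*(-1/5124) = -1/1708 ≈ -0.00058548)
x - 198 = -1/1708 - 198 = -338185/1708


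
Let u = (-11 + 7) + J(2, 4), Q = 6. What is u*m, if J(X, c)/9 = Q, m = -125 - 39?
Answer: -8200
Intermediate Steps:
m = -164
J(X, c) = 54 (J(X, c) = 9*6 = 54)
u = 50 (u = (-11 + 7) + 54 = -4 + 54 = 50)
u*m = 50*(-164) = -8200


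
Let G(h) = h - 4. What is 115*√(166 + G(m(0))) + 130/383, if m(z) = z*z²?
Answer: 130/383 + 1035*√2 ≈ 1464.1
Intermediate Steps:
m(z) = z³
G(h) = -4 + h
115*√(166 + G(m(0))) + 130/383 = 115*√(166 + (-4 + 0³)) + 130/383 = 115*√(166 + (-4 + 0)) + 130*(1/383) = 115*√(166 - 4) + 130/383 = 115*√162 + 130/383 = 115*(9*√2) + 130/383 = 1035*√2 + 130/383 = 130/383 + 1035*√2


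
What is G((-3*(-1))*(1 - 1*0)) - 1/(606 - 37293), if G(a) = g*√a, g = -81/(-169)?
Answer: 1/36687 + 81*√3/169 ≈ 0.83018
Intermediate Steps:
g = 81/169 (g = -81*(-1/169) = 81/169 ≈ 0.47929)
G(a) = 81*√a/169
G((-3*(-1))*(1 - 1*0)) - 1/(606 - 37293) = 81*√((-3*(-1))*(1 - 1*0))/169 - 1/(606 - 37293) = 81*√(3*(1 + 0))/169 - 1/(-36687) = 81*√(3*1)/169 - 1*(-1/36687) = 81*√3/169 + 1/36687 = 1/36687 + 81*√3/169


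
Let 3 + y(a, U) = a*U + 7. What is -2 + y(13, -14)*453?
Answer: -80636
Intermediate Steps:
y(a, U) = 4 + U*a (y(a, U) = -3 + (a*U + 7) = -3 + (U*a + 7) = -3 + (7 + U*a) = 4 + U*a)
-2 + y(13, -14)*453 = -2 + (4 - 14*13)*453 = -2 + (4 - 182)*453 = -2 - 178*453 = -2 - 80634 = -80636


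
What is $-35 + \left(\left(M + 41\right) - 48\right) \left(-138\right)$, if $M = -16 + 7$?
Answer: $2173$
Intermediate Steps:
$M = -9$
$-35 + \left(\left(M + 41\right) - 48\right) \left(-138\right) = -35 + \left(\left(-9 + 41\right) - 48\right) \left(-138\right) = -35 + \left(32 - 48\right) \left(-138\right) = -35 - -2208 = -35 + 2208 = 2173$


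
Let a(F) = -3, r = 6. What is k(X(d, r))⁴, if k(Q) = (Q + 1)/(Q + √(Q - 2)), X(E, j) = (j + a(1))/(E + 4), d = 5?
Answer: 256/(1 + I*√15)⁴ ≈ 0.53125 + 0.84721*I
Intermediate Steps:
X(E, j) = (-3 + j)/(4 + E) (X(E, j) = (j - 3)/(E + 4) = (-3 + j)/(4 + E))
k(Q) = (1 + Q)/(Q + √(-2 + Q))
k(X(d, r))⁴ = ((1 + (-3 + 6)/(4 + 5))/((-3 + 6)/(4 + 5) + √(-2 + (-3 + 6)/(4 + 5))))⁴ = ((1 + 3/9)/(3/9 + √(-2 + 3/9)))⁴ = ((1 + (⅑)*3)/((⅑)*3 + √(-2 + (⅑)*3)))⁴ = ((1 + ⅓)/(⅓ + √(-2 + ⅓)))⁴ = ((4/3)/(⅓ + √(-5/3)))⁴ = ((4/3)/(⅓ + I*√15/3))⁴ = (4/(3*(⅓ + I*√15/3)))⁴ = 256/(81*(⅓ + I*√15/3)⁴)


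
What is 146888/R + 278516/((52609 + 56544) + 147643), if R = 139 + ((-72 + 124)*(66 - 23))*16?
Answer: 11930788247/2305707085 ≈ 5.1745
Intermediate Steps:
R = 35915 (R = 139 + (52*43)*16 = 139 + 2236*16 = 139 + 35776 = 35915)
146888/R + 278516/((52609 + 56544) + 147643) = 146888/35915 + 278516/((52609 + 56544) + 147643) = 146888*(1/35915) + 278516/(109153 + 147643) = 146888/35915 + 278516/256796 = 146888/35915 + 278516*(1/256796) = 146888/35915 + 69629/64199 = 11930788247/2305707085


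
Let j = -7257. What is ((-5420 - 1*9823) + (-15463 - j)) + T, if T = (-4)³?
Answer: -23513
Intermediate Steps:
T = -64
((-5420 - 1*9823) + (-15463 - j)) + T = ((-5420 - 1*9823) + (-15463 - 1*(-7257))) - 64 = ((-5420 - 9823) + (-15463 + 7257)) - 64 = (-15243 - 8206) - 64 = -23449 - 64 = -23513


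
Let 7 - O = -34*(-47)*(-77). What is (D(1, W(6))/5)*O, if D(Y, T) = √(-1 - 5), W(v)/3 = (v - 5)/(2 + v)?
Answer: 123053*I*√6/5 ≈ 60283.0*I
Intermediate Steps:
O = 123053 (O = 7 - (-34*(-47))*(-77) = 7 - 1598*(-77) = 7 - 1*(-123046) = 7 + 123046 = 123053)
W(v) = 3*(-5 + v)/(2 + v) (W(v) = 3*((v - 5)/(2 + v)) = 3*((-5 + v)/(2 + v)) = 3*(-5 + v)/(2 + v))
D(Y, T) = I*√6 (D(Y, T) = √(-6) = I*√6)
(D(1, W(6))/5)*O = ((I*√6)/5)*123053 = ((I*√6)*(⅕))*123053 = (I*√6/5)*123053 = 123053*I*√6/5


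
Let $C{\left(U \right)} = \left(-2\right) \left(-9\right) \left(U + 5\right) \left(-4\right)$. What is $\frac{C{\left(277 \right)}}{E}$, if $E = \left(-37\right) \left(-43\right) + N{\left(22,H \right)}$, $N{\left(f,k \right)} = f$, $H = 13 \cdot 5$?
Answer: $- \frac{20304}{1613} \approx -12.588$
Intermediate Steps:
$H = 65$
$C{\left(U \right)} = -360 - 72 U$ ($C{\left(U \right)} = 18 \left(5 + U\right) \left(-4\right) = 18 \left(-20 - 4 U\right) = -360 - 72 U$)
$E = 1613$ ($E = \left(-37\right) \left(-43\right) + 22 = 1591 + 22 = 1613$)
$\frac{C{\left(277 \right)}}{E} = \frac{-360 - 19944}{1613} = \left(-360 - 19944\right) \frac{1}{1613} = \left(-20304\right) \frac{1}{1613} = - \frac{20304}{1613}$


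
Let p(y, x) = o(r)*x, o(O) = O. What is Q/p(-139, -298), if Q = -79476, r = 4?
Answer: 19869/298 ≈ 66.674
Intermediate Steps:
p(y, x) = 4*x
Q/p(-139, -298) = -79476/(4*(-298)) = -79476/(-1192) = -79476*(-1/1192) = 19869/298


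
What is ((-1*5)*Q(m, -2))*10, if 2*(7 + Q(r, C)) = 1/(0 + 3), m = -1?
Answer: 1025/3 ≈ 341.67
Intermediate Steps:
Q(r, C) = -41/6 (Q(r, C) = -7 + 1/(2*(0 + 3)) = -7 + (1/2)/3 = -7 + (1/2)*(1/3) = -7 + 1/6 = -41/6)
((-1*5)*Q(m, -2))*10 = (-1*5*(-41/6))*10 = -5*(-41/6)*10 = (205/6)*10 = 1025/3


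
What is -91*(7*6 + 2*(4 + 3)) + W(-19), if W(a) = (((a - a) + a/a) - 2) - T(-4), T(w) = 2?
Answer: -5099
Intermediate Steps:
W(a) = -3 (W(a) = (((a - a) + a/a) - 2) - 1*2 = ((0 + 1) - 2) - 2 = (1 - 2) - 2 = -1 - 2 = -3)
-91*(7*6 + 2*(4 + 3)) + W(-19) = -91*(7*6 + 2*(4 + 3)) - 3 = -91*(42 + 2*7) - 3 = -91*(42 + 14) - 3 = -91*56 - 3 = -5096 - 3 = -5099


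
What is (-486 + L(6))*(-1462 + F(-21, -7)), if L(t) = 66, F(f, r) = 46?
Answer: 594720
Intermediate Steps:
(-486 + L(6))*(-1462 + F(-21, -7)) = (-486 + 66)*(-1462 + 46) = -420*(-1416) = 594720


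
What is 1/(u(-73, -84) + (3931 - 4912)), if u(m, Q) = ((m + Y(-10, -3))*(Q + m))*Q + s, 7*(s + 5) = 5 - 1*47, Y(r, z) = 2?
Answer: -1/937340 ≈ -1.0668e-6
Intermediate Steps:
s = -11 (s = -5 + (5 - 1*47)/7 = -5 + (5 - 47)/7 = -5 + (⅐)*(-42) = -5 - 6 = -11)
u(m, Q) = -11 + Q*(2 + m)*(Q + m) (u(m, Q) = ((m + 2)*(Q + m))*Q - 11 = ((2 + m)*(Q + m))*Q - 11 = Q*(2 + m)*(Q + m) - 11 = -11 + Q*(2 + m)*(Q + m))
1/(u(-73, -84) + (3931 - 4912)) = 1/((-11 + 2*(-84)² - 84*(-73)² - 73*(-84)² + 2*(-84)*(-73)) + (3931 - 4912)) = 1/((-11 + 2*7056 - 84*5329 - 73*7056 + 12264) - 981) = 1/((-11 + 14112 - 447636 - 515088 + 12264) - 981) = 1/(-936359 - 981) = 1/(-937340) = -1/937340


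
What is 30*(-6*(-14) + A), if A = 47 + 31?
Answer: 4860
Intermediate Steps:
A = 78
30*(-6*(-14) + A) = 30*(-6*(-14) + 78) = 30*(84 + 78) = 30*162 = 4860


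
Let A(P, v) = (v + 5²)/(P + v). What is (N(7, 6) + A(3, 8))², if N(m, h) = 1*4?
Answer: 49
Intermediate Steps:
A(P, v) = (25 + v)/(P + v) (A(P, v) = (v + 25)/(P + v) = (25 + v)/(P + v))
N(m, h) = 4
(N(7, 6) + A(3, 8))² = (4 + (25 + 8)/(3 + 8))² = (4 + 33/11)² = (4 + (1/11)*33)² = (4 + 3)² = 7² = 49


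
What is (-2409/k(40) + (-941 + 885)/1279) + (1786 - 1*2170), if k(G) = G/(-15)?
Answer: 5313797/10232 ≈ 519.33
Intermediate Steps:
k(G) = -G/15 (k(G) = G*(-1/15) = -G/15)
(-2409/k(40) + (-941 + 885)/1279) + (1786 - 1*2170) = (-2409/((-1/15*40)) + (-941 + 885)/1279) + (1786 - 1*2170) = (-2409/(-8/3) - 56*1/1279) + (1786 - 2170) = (-2409*(-3/8) - 56/1279) - 384 = (7227/8 - 56/1279) - 384 = 9242885/10232 - 384 = 5313797/10232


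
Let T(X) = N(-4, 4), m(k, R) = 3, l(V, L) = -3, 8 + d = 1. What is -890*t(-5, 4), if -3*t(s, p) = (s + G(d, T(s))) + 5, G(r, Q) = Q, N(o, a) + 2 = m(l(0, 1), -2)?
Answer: 890/3 ≈ 296.67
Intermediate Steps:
d = -7 (d = -8 + 1 = -7)
N(o, a) = 1 (N(o, a) = -2 + 3 = 1)
T(X) = 1
t(s, p) = -2 - s/3 (t(s, p) = -((s + 1) + 5)/3 = -((1 + s) + 5)/3 = -(6 + s)/3 = -2 - s/3)
-890*t(-5, 4) = -890*(-2 - 1/3*(-5)) = -890*(-2 + 5/3) = -890*(-1/3) = 890/3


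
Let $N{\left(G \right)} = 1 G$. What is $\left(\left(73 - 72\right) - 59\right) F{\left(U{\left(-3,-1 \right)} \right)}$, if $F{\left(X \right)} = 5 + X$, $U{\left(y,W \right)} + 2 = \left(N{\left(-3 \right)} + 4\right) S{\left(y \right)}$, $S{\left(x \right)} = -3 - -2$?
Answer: $-116$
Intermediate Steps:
$S{\left(x \right)} = -1$ ($S{\left(x \right)} = -3 + 2 = -1$)
$N{\left(G \right)} = G$
$U{\left(y,W \right)} = -3$ ($U{\left(y,W \right)} = -2 + \left(-3 + 4\right) \left(-1\right) = -2 + 1 \left(-1\right) = -2 - 1 = -3$)
$\left(\left(73 - 72\right) - 59\right) F{\left(U{\left(-3,-1 \right)} \right)} = \left(\left(73 - 72\right) - 59\right) \left(5 - 3\right) = \left(\left(73 - 72\right) - 59\right) 2 = \left(1 - 59\right) 2 = \left(-58\right) 2 = -116$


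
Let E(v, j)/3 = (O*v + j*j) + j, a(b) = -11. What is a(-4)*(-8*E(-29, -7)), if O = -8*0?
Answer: 11088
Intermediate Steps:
O = 0
E(v, j) = 3*j + 3*j² (E(v, j) = 3*((0*v + j*j) + j) = 3*((0 + j²) + j) = 3*(j² + j) = 3*(j + j²) = 3*j + 3*j²)
a(-4)*(-8*E(-29, -7)) = -(-88)*3*(-7)*(1 - 7) = -(-88)*3*(-7)*(-6) = -(-88)*126 = -11*(-1008) = 11088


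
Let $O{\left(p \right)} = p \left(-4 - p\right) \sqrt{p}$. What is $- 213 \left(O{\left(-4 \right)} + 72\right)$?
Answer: $-15336$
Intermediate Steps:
$O{\left(p \right)} = p^{\frac{3}{2}} \left(-4 - p\right)$
$- 213 \left(O{\left(-4 \right)} + 72\right) = - 213 \left(\left(-4\right)^{\frac{3}{2}} \left(-4 - -4\right) + 72\right) = - 213 \left(- 8 i \left(-4 + 4\right) + 72\right) = - 213 \left(- 8 i 0 + 72\right) = - 213 \left(0 + 72\right) = \left(-213\right) 72 = -15336$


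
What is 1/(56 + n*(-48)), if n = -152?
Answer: 1/7352 ≈ 0.00013602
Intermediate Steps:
1/(56 + n*(-48)) = 1/(56 - 152*(-48)) = 1/(56 + 7296) = 1/7352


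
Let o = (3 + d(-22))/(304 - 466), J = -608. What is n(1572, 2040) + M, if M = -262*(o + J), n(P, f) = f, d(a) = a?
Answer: 13065727/81 ≈ 1.6131e+5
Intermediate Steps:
o = 19/162 (o = (3 - 22)/(304 - 466) = -19/(-162) = -19*(-1/162) = 19/162 ≈ 0.11728)
M = 12900487/81 (M = -262*(19/162 - 608) = -262*(-98477/162) = 12900487/81 ≈ 1.5927e+5)
n(1572, 2040) + M = 2040 + 12900487/81 = 13065727/81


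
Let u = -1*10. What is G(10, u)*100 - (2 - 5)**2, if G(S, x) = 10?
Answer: 991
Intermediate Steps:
u = -10
G(10, u)*100 - (2 - 5)**2 = 10*100 - (2 - 5)**2 = 1000 - 1*(-3)**2 = 1000 - 1*9 = 1000 - 9 = 991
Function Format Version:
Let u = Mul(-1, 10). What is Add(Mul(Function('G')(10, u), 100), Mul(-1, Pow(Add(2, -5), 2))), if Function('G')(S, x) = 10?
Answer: 991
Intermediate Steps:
u = -10
Add(Mul(Function('G')(10, u), 100), Mul(-1, Pow(Add(2, -5), 2))) = Add(Mul(10, 100), Mul(-1, Pow(Add(2, -5), 2))) = Add(1000, Mul(-1, Pow(-3, 2))) = Add(1000, Mul(-1, 9)) = Add(1000, -9) = 991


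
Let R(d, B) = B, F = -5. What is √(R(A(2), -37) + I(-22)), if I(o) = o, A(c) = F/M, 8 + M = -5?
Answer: I*√59 ≈ 7.6811*I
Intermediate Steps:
M = -13 (M = -8 - 5 = -13)
A(c) = 5/13 (A(c) = -5/(-13) = -5*(-1/13) = 5/13)
√(R(A(2), -37) + I(-22)) = √(-37 - 22) = √(-59) = I*√59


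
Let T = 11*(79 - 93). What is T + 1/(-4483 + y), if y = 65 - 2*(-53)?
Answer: -664049/4312 ≈ -154.00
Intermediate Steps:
y = 171 (y = 65 + 106 = 171)
T = -154 (T = 11*(-14) = -154)
T + 1/(-4483 + y) = -154 + 1/(-4483 + 171) = -154 + 1/(-4312) = -154 - 1/4312 = -664049/4312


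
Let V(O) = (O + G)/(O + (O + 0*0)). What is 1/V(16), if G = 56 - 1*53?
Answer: 32/19 ≈ 1.6842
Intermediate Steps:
G = 3 (G = 56 - 53 = 3)
V(O) = (3 + O)/(2*O) (V(O) = (O + 3)/(O + (O + 0*0)) = (3 + O)/(O + (O + 0)) = (3 + O)/(O + O) = (3 + O)/((2*O)) = (3 + O)*(1/(2*O)) = (3 + O)/(2*O))
1/V(16) = 1/((1/2)*(3 + 16)/16) = 1/((1/2)*(1/16)*19) = 1/(19/32) = 32/19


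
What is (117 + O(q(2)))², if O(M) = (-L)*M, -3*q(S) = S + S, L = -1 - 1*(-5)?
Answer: 134689/9 ≈ 14965.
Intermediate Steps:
L = 4 (L = -1 + 5 = 4)
q(S) = -2*S/3 (q(S) = -(S + S)/3 = -2*S/3)
O(M) = -4*M (O(M) = (-1*4)*M = -4*M)
(117 + O(q(2)))² = (117 - (-8)*2/3)² = (117 - 4*(-4/3))² = (117 + 16/3)² = (367/3)² = 134689/9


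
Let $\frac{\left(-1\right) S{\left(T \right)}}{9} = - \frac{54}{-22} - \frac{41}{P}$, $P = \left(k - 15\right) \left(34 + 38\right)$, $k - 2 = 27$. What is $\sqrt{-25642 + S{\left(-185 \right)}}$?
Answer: $\frac{i \sqrt{2434563593}}{308} \approx 160.2 i$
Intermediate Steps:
$k = 29$ ($k = 2 + 27 = 29$)
$P = 1008$ ($P = \left(29 - 15\right) \left(34 + 38\right) = 14 \cdot 72 = 1008$)
$S{\left(T \right)} = - \frac{26765}{1232}$ ($S{\left(T \right)} = - 9 \left(- \frac{54}{-22} - \frac{41}{1008}\right) = - 9 \left(\left(-54\right) \left(- \frac{1}{22}\right) - \frac{41}{1008}\right) = - 9 \left(\frac{27}{11} - \frac{41}{1008}\right) = \left(-9\right) \frac{26765}{11088} = - \frac{26765}{1232}$)
$\sqrt{-25642 + S{\left(-185 \right)}} = \sqrt{-25642 - \frac{26765}{1232}} = \sqrt{- \frac{31617709}{1232}} = \frac{i \sqrt{2434563593}}{308}$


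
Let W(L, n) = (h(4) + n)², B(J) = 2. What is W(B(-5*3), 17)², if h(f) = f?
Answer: 194481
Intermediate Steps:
W(L, n) = (4 + n)²
W(B(-5*3), 17)² = ((4 + 17)²)² = (21²)² = 441² = 194481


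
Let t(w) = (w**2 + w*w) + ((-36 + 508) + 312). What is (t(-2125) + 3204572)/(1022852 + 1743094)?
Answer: 6118303/1382973 ≈ 4.4240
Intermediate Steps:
t(w) = 784 + 2*w**2 (t(w) = (w**2 + w**2) + (472 + 312) = 2*w**2 + 784 = 784 + 2*w**2)
(t(-2125) + 3204572)/(1022852 + 1743094) = ((784 + 2*(-2125)**2) + 3204572)/(1022852 + 1743094) = ((784 + 2*4515625) + 3204572)/2765946 = ((784 + 9031250) + 3204572)*(1/2765946) = (9032034 + 3204572)*(1/2765946) = 12236606*(1/2765946) = 6118303/1382973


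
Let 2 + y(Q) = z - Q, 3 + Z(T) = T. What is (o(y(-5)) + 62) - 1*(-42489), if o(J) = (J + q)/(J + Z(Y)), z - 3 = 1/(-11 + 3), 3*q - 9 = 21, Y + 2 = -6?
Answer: 1744464/41 ≈ 42548.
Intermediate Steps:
Y = -8 (Y = -2 - 6 = -8)
q = 10 (q = 3 + (⅓)*21 = 3 + 7 = 10)
Z(T) = -3 + T
z = 23/8 (z = 3 + 1/(-11 + 3) = 3 + 1/(-8) = 3 - ⅛ = 23/8 ≈ 2.8750)
y(Q) = 7/8 - Q (y(Q) = -2 + (23/8 - Q) = 7/8 - Q)
o(J) = (10 + J)/(-11 + J) (o(J) = (J + 10)/(J + (-3 - 8)) = (10 + J)/(J - 11) = (10 + J)/(-11 + J))
(o(y(-5)) + 62) - 1*(-42489) = ((10 + (7/8 - 1*(-5)))/(-11 + (7/8 - 1*(-5))) + 62) - 1*(-42489) = ((10 + (7/8 + 5))/(-11 + (7/8 + 5)) + 62) + 42489 = ((10 + 47/8)/(-11 + 47/8) + 62) + 42489 = ((127/8)/(-41/8) + 62) + 42489 = (-8/41*127/8 + 62) + 42489 = (-127/41 + 62) + 42489 = 2415/41 + 42489 = 1744464/41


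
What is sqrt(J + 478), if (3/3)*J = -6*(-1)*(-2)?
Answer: sqrt(466) ≈ 21.587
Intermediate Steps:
J = -12 (J = -6*(-1)*(-2) = 6*(-2) = -12)
sqrt(J + 478) = sqrt(-12 + 478) = sqrt(466)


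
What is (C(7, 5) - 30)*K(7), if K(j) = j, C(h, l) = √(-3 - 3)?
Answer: -210 + 7*I*√6 ≈ -210.0 + 17.146*I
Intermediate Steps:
C(h, l) = I*√6 (C(h, l) = √(-6) = I*√6)
(C(7, 5) - 30)*K(7) = (I*√6 - 30)*7 = (-30 + I*√6)*7 = -210 + 7*I*√6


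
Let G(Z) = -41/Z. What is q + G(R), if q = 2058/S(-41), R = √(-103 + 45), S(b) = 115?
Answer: 2058/115 + 41*I*√58/58 ≈ 17.896 + 5.3836*I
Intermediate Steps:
R = I*√58 (R = √(-58) = I*√58 ≈ 7.6158*I)
q = 2058/115 ≈ 17.896
q + G(R) = 2058/115 - 41*(-I*√58/58) = 2058/115 - (-41)*I*√58/58 = 2058/115 + 41*I*√58/58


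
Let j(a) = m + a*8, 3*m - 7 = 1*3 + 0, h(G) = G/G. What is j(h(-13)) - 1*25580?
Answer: -76706/3 ≈ -25569.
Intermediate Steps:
h(G) = 1
m = 10/3 (m = 7/3 + (1*3 + 0)/3 = 7/3 + (3 + 0)/3 = 7/3 + (1/3)*3 = 7/3 + 1 = 10/3 ≈ 3.3333)
j(a) = 10/3 + 8*a (j(a) = 10/3 + a*8 = 10/3 + 8*a)
j(h(-13)) - 1*25580 = (10/3 + 8*1) - 1*25580 = (10/3 + 8) - 25580 = 34/3 - 25580 = -76706/3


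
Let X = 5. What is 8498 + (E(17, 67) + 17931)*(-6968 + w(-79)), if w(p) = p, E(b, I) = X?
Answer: -126386494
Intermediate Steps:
E(b, I) = 5
8498 + (E(17, 67) + 17931)*(-6968 + w(-79)) = 8498 + (5 + 17931)*(-6968 - 79) = 8498 + 17936*(-7047) = 8498 - 126394992 = -126386494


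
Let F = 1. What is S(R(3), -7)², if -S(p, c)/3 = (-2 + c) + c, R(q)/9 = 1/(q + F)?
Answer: 2304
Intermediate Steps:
R(q) = 9/(1 + q) (R(q) = 9/(q + 1) = 9/(1 + q))
S(p, c) = 6 - 6*c (S(p, c) = -3*((-2 + c) + c) = -3*(-2 + 2*c) = 6 - 6*c)
S(R(3), -7)² = (6 - 6*(-7))² = (6 + 42)² = 48² = 2304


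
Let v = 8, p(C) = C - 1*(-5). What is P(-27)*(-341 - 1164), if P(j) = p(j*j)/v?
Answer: -552335/4 ≈ -1.3808e+5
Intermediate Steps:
p(C) = 5 + C (p(C) = C + 5 = 5 + C)
P(j) = 5/8 + j**2/8 (P(j) = (5 + j*j)/8 = (5 + j**2)*(1/8) = 5/8 + j**2/8)
P(-27)*(-341 - 1164) = (5/8 + (1/8)*(-27)**2)*(-341 - 1164) = (5/8 + (1/8)*729)*(-1505) = (5/8 + 729/8)*(-1505) = (367/4)*(-1505) = -552335/4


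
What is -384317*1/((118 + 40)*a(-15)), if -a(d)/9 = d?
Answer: -384317/21330 ≈ -18.018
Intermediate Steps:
a(d) = -9*d
-384317*1/((118 + 40)*a(-15)) = -384317*1/(135*(118 + 40)) = -384317/(158*135) = -384317/21330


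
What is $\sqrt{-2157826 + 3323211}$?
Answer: $\sqrt{1165385} \approx 1079.5$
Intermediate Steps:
$\sqrt{-2157826 + 3323211} = \sqrt{1165385}$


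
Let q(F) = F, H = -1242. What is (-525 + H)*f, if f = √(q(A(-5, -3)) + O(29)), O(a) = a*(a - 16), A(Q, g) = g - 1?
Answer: -1767*√373 ≈ -34126.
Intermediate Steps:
A(Q, g) = -1 + g
O(a) = a*(-16 + a)
f = √373 (f = √((-1 - 3) + 29*(-16 + 29)) = √(-4 + 29*13) = √(-4 + 377) = √373 ≈ 19.313)
(-525 + H)*f = (-525 - 1242)*√373 = -1767*√373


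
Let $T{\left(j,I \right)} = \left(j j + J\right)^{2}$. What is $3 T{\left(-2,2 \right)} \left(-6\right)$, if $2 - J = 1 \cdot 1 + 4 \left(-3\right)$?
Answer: $-5202$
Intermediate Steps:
$J = 13$ ($J = 2 - \left(1 \cdot 1 + 4 \left(-3\right)\right) = 2 - \left(1 - 12\right) = 2 - -11 = 2 + 11 = 13$)
$T{\left(j,I \right)} = \left(13 + j^{2}\right)^{2}$ ($T{\left(j,I \right)} = \left(j j + 13\right)^{2} = \left(j^{2} + 13\right)^{2} = \left(13 + j^{2}\right)^{2}$)
$3 T{\left(-2,2 \right)} \left(-6\right) = 3 \left(13 + \left(-2\right)^{2}\right)^{2} \left(-6\right) = 3 \left(13 + 4\right)^{2} \left(-6\right) = 3 \cdot 17^{2} \left(-6\right) = 3 \cdot 289 \left(-6\right) = 867 \left(-6\right) = -5202$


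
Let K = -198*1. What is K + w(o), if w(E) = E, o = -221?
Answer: -419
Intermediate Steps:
K = -198
K + w(o) = -198 - 221 = -419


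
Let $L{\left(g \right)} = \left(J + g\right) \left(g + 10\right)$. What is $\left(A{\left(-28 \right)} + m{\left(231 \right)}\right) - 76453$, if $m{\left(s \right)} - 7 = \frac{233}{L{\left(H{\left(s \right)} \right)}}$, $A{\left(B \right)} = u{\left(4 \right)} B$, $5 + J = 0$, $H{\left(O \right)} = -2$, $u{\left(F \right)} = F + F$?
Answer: $- \frac{4293753}{56} \approx -76674.0$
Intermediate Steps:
$u{\left(F \right)} = 2 F$
$J = -5$ ($J = -5 + 0 = -5$)
$A{\left(B \right)} = 8 B$ ($A{\left(B \right)} = 2 \cdot 4 B = 8 B$)
$L{\left(g \right)} = \left(-5 + g\right) \left(10 + g\right)$ ($L{\left(g \right)} = \left(-5 + g\right) \left(g + 10\right) = \left(-5 + g\right) \left(10 + g\right)$)
$m{\left(s \right)} = \frac{159}{56}$ ($m{\left(s \right)} = 7 + \frac{233}{-50 + \left(-2\right)^{2} + 5 \left(-2\right)} = 7 + \frac{233}{-50 + 4 - 10} = 7 + \frac{233}{-56} = 7 + 233 \left(- \frac{1}{56}\right) = 7 - \frac{233}{56} = \frac{159}{56}$)
$\left(A{\left(-28 \right)} + m{\left(231 \right)}\right) - 76453 = \left(8 \left(-28\right) + \frac{159}{56}\right) - 76453 = \left(-224 + \frac{159}{56}\right) - 76453 = - \frac{12385}{56} - 76453 = - \frac{4293753}{56}$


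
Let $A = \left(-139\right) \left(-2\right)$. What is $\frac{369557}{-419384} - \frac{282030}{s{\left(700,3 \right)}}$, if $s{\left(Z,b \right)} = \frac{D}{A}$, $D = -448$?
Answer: $\frac{146791786451}{838768} \approx 1.7501 \cdot 10^{5}$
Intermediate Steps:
$A = 278$
$s{\left(Z,b \right)} = - \frac{224}{139}$ ($s{\left(Z,b \right)} = - \frac{448}{278} = \left(-448\right) \frac{1}{278} = - \frac{224}{139}$)
$\frac{369557}{-419384} - \frac{282030}{s{\left(700,3 \right)}} = \frac{369557}{-419384} - \frac{282030}{- \frac{224}{139}} = 369557 \left(- \frac{1}{419384}\right) - - \frac{2800155}{16} = - \frac{369557}{419384} + \frac{2800155}{16} = \frac{146791786451}{838768}$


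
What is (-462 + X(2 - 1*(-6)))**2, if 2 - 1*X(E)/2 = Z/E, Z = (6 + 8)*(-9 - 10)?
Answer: 613089/4 ≈ 1.5327e+5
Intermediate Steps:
Z = -266 (Z = 14*(-19) = -266)
X(E) = 4 + 532/E (X(E) = 4 - (-532)/E = 4 + 532/E)
(-462 + X(2 - 1*(-6)))**2 = (-462 + (4 + 532/(2 - 1*(-6))))**2 = (-462 + (4 + 532/(2 + 6)))**2 = (-462 + (4 + 532/8))**2 = (-462 + (4 + 532*(1/8)))**2 = (-462 + (4 + 133/2))**2 = (-462 + 141/2)**2 = (-783/2)**2 = 613089/4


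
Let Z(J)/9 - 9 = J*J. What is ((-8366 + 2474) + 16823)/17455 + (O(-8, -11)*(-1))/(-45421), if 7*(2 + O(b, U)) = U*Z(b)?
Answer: 3349087002/5549764885 ≈ 0.60347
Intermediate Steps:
Z(J) = 81 + 9*J**2 (Z(J) = 81 + 9*(J*J) = 81 + 9*J**2)
O(b, U) = -2 + U*(81 + 9*b**2)/7 (O(b, U) = -2 + (U*(81 + 9*b**2))/7 = -2 + U*(81 + 9*b**2)/7)
((-8366 + 2474) + 16823)/17455 + (O(-8, -11)*(-1))/(-45421) = ((-8366 + 2474) + 16823)/17455 + ((-2 + (9/7)*(-11)*(9 + (-8)**2))*(-1))/(-45421) = (-5892 + 16823)*(1/17455) + ((-2 + (9/7)*(-11)*(9 + 64))*(-1))*(-1/45421) = 10931*(1/17455) + ((-2 + (9/7)*(-11)*73)*(-1))*(-1/45421) = 10931/17455 + ((-2 - 7227/7)*(-1))*(-1/45421) = 10931/17455 - 7241/7*(-1)*(-1/45421) = 10931/17455 + (7241/7)*(-1/45421) = 10931/17455 - 7241/317947 = 3349087002/5549764885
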